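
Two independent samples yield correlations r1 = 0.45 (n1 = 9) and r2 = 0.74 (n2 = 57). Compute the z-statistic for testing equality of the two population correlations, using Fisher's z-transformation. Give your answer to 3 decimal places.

-1.082

Fisher z-transforms: z1 = atanh(0.45) = 0.484700, z2 = atanh(0.74) = 0.950479; difference d = -0.465779
Var(d) = 1/6 + 1/54 = 0.1666667 + 0.0185185 = 0.1851852
z = d/√Var(d) = -0.465779 / √0.1851852 = -0.465779 / 0.430332 = -1.082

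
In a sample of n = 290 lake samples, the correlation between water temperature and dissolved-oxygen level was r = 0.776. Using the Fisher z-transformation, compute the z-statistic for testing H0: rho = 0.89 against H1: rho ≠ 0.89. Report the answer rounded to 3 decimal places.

-6.551

z_r = atanh(0.776) = 1.035236,  z_0 = atanh(0.89) = 1.421926
SE = 1/√(n−3) = 1/√287 = 0.059028
z = (z_r − z_0)/SE = (1.035236 − 1.421926) / 0.059028 = -0.386690 / 0.059028 = -6.551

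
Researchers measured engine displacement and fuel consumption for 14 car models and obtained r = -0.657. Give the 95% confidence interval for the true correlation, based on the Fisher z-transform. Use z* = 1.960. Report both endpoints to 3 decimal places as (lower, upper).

(-0.881, -0.194)

z_r = atanh(-0.657) = -0.787517;  SE = 1/√(n−3) = 1/√11 = 0.301511
z-limits: -0.787517 ± 1.960·0.301511 = -0.787517 ± 0.590962 = [-1.378479, -0.196555]
ρ-limits: (tanh -1.378479, tanh -0.196555) = (-0.881, -0.194)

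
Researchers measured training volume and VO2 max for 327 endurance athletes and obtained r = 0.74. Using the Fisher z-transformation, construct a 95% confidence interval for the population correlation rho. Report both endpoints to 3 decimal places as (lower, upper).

(0.687, 0.785)

Fisher z: z_r = atanh(r) = ½·ln((1+0.74)/(1−0.74)) = 0.950479
SE(z) = 1/√(n−3) = 1/√324 = 0.055556
95% ⇒ z* = 1.960; margin = 1.960·0.055556 = 0.108890
CI on z-scale: (0.841589, 1.059369)
Back-transform: tanh(0.841589) = 0.686650, tanh(1.059369) = 0.785422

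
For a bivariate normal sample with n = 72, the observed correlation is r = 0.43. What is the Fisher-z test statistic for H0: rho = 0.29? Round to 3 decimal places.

1.340

z_r = atanh(0.43) = 0.459897,  z_0 = atanh(0.29) = 0.298566
SE = 1/√(n−3) = 1/√69 = 0.120386
z = (z_r − z_0)/SE = (0.459897 − 0.298566) / 0.120386 = 0.161331 / 0.120386 = 1.340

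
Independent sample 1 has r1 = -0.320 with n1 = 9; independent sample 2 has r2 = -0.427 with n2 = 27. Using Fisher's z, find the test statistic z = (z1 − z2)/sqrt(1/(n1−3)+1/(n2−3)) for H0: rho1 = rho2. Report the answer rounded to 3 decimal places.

0.273

z1 = atanh(-0.320) = -0.331647,  z2 = atanh(-0.427) = -0.456222
SE = √(1/(n1−3) + 1/(n2−3)) = √(1/6 + 1/24) = √(0.1666667 + 0.0416667) = √0.2083334 = 0.456436
z = (z1 − z2)/SE = (-0.331647 − (-0.456222)) / 0.456436 = 0.124575 / 0.456436 = 0.273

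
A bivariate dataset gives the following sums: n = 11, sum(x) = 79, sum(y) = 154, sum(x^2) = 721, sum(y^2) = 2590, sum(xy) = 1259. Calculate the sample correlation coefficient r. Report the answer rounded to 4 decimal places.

0.5925

S_xy = nΣxy − ΣxΣy = 11·1259 − 79·154 = 13849 − 12166 = 1683
S_xx = nΣx² − (Σx)² = 11·721 − 79² = 7931 − 6241 = 1690
S_yy = nΣy² − (Σy)² = 11·2590 − 154² = 28490 − 23716 = 4774
r = S_xy / √(S_xx·S_yy) = 1683 / √(1690·4774) = 1683 / √8068060 = 1683 / 2840.4331 = 0.5925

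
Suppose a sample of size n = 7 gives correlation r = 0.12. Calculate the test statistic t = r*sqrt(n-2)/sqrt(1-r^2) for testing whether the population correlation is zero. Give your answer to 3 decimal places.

0.270

1 − r² = 1 − 0.0144 = 0.9856;  √(1−r²) = 0.992774
√(n−2) = √5 = 2.236068
t = r·√(n−2)/√(1−r²) = 0.12 · 2.236068 / 0.992774 = 0.270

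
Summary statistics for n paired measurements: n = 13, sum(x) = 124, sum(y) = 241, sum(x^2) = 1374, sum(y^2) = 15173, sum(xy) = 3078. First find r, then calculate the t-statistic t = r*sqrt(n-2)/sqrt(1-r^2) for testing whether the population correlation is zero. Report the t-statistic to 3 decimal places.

S_xy = nΣxy − ΣxΣy = 13·3078 − 124·241 = 40014 − 29884 = 10130
S_xx = nΣx² − (Σx)² = 13·1374 − 124² = 17862 − 15376 = 2486
S_yy = nΣy² − (Σy)² = 13·15173 − 241² = 197249 − 58081 = 139168
r = S_xy / √(S_xx·S_yy) = 10130 / √(2486·139168) = 10130 / √345971648 = 10130 / 18600.3131 = 0.5446
t = r·√(n−2)/√(1−r²) = 0.5446·√11 / √(1−0.296589) = 1.806234 / 0.838696 = 2.154

2.154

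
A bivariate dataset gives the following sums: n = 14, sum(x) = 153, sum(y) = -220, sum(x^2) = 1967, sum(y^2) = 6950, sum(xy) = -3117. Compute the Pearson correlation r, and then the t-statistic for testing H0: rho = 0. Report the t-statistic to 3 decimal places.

-3.417

Numerator: nΣxy − (Σx)(Σy) = 14·(-3117) − (153)(-220) = -9978
Denominator: √[(nΣx²−(Σx)²)(nΣy²−(Σy)²)]
  nΣx²−(Σx)² = 14·1967 − 23409 = 4129;  nΣy²−(Σy)² = 14·6950 − 48400 = 48900
  √(4129·48900) = √201908100 = 14209.4370
r = -9978 / 14209.4370 = -0.7022
t = r·√(n−2)/√(1−r²) = -0.7022·√12 / √(1−0.493085) = -2.432492 / 0.711980 = -3.417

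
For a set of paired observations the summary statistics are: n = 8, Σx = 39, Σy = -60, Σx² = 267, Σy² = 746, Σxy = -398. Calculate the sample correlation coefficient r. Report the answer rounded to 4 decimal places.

S_xy = nΣxy − ΣxΣy = 8·(-398) − 39·(-60) = -3184 − (-2340) = -844
S_xx = nΣx² − (Σx)² = 8·267 − 39² = 2136 − 1521 = 615
S_yy = nΣy² − (Σy)² = 8·746 − (-60)² = 5968 − 3600 = 2368
r = S_xy / √(S_xx·S_yy) = -844 / √(615·2368) = -844 / √1456320 = -844 / 1206.7808 = -0.6994

-0.6994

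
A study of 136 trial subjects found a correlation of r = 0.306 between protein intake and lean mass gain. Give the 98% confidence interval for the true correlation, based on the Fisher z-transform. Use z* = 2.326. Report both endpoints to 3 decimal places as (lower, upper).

z_r = atanh(0.306) = 0.316126;  SE = 1/√(n−3) = 1/√133 = 0.086711
z-limits: 0.316126 ± 2.326·0.086711 = 0.316126 ± 0.201690 = [0.114436, 0.517816]
ρ-limits: (tanh 0.114436, tanh 0.517816) = (0.114, 0.476)

(0.114, 0.476)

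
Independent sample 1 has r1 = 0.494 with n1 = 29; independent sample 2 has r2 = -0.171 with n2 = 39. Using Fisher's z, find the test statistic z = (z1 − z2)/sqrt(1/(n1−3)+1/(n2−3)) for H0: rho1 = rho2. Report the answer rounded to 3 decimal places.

2.774

z1 = atanh(0.494) = 0.541338,  z2 = atanh(-0.171) = -0.172697
SE = √(1/(n1−3) + 1/(n2−3)) = √(1/26 + 1/36) = √(0.0384615 + 0.0277778) = √0.0662393 = 0.257370
z = (z1 − z2)/SE = (0.541338 − (-0.172697)) / 0.257370 = 0.714035 / 0.257370 = 2.774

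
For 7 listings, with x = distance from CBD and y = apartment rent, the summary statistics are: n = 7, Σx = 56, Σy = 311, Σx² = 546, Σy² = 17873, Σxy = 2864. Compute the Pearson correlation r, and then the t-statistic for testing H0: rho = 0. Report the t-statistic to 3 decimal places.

S_xy = nΣxy − ΣxΣy = 7·2864 − 56·311 = 20048 − 17416 = 2632
S_xx = nΣx² − (Σx)² = 7·546 − 56² = 3822 − 3136 = 686
S_yy = nΣy² − (Σy)² = 7·17873 − 311² = 125111 − 96721 = 28390
r = S_xy / √(S_xx·S_yy) = 2632 / √(686·28390) = 2632 / √19475540 = 2632 / 4413.1100 = 0.5964
t = r·√(n−2)/√(1−r²) = 0.5964·√5 / √(1−0.355693) = 1.333591 / 0.802687 = 1.661

1.661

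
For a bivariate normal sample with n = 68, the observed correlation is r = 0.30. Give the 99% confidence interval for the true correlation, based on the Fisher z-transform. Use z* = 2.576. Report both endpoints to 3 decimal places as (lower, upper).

z_r = atanh(0.30) = 0.309520;  SE = 1/√(n−3) = 1/√65 = 0.124035
z-limits: 0.309520 ± 2.576·0.124035 = 0.309520 ± 0.319514 = [-0.009994, 0.629034]
ρ-limits: (tanh -0.009994, tanh 0.629034) = (-0.010, 0.557)

(-0.010, 0.557)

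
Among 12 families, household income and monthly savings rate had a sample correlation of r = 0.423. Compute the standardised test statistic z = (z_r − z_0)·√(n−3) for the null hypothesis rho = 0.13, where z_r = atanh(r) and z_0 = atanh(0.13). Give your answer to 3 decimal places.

0.962

z_r = atanh(0.423) = 0.451340,  z_0 = atanh(0.13) = 0.130740
SE = 1/√(n−3) = 1/√9 = 0.333333
z = (z_r − z_0)/SE = (0.451340 − 0.130740) / 0.333333 = 0.320600 / 0.333333 = 0.962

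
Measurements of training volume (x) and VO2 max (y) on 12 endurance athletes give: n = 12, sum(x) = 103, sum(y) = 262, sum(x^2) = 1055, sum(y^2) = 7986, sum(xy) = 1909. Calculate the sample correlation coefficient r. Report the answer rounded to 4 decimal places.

Numerator: nΣxy − (Σx)(Σy) = 12·1909 − (103)(262) = -4078
Denominator: √[(nΣx²−(Σx)²)(nΣy²−(Σy)²)]
  nΣx²−(Σx)² = 12·1055 − 10609 = 2051;  nΣy²−(Σy)² = 12·7986 − 68644 = 27188
  √(2051·27188) = √55762588 = 7467.4352
r = -4078 / 7467.4352 = -0.5461

-0.5461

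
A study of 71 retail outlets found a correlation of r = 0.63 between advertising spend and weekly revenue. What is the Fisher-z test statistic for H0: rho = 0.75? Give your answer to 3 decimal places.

-1.909

z_r = atanh(0.63) = 0.741416,  z_0 = atanh(0.75) = 0.972955
SE = 1/√(n−3) = 1/√68 = 0.121268
z = (z_r − z_0)/SE = (0.741416 − 0.972955) / 0.121268 = -0.231539 / 0.121268 = -1.909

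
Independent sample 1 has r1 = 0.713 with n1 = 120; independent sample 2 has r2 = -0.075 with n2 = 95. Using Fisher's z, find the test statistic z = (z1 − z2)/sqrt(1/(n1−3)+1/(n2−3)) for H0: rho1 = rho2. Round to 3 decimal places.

z1 = atanh(0.713) = 0.893260,  z2 = atanh(-0.075) = -0.075141
SE = √(1/(n1−3) + 1/(n2−3)) = √(1/117 + 1/92) = √(0.0085470 + 0.0108696) = √0.0194166 = 0.139343
z = (z1 − z2)/SE = (0.893260 − (-0.075141)) / 0.139343 = 0.968401 / 0.139343 = 6.950

6.950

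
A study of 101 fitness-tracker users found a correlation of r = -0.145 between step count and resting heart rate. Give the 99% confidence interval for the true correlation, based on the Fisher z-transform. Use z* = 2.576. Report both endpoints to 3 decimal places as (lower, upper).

(-0.385, 0.114)

Fisher z: z_r = atanh(r) = ½·ln((1+(-0.145))/(1−(-0.145))) = -0.146029
SE(z) = 1/√(n−3) = 1/√98 = 0.101015
99% ⇒ z* = 2.576; margin = 2.576·0.101015 = 0.260215
CI on z-scale: (-0.406244, 0.114186)
Back-transform: tanh(-0.406244) = -0.385279, tanh(0.114186) = 0.113692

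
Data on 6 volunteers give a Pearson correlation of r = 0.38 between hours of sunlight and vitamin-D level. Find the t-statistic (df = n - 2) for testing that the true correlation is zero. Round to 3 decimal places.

0.822

t = r·√(n−2) / √(1−r²) with r = 0.38, n = 6
  = 0.38·√4 / √(1 − 0.1444)
  = 0.38·2.000000 / 0.924986
  = 0.760000 / 0.924986 = 0.822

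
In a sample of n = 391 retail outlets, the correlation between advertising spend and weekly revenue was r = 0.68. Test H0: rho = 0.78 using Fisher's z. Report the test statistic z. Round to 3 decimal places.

-4.260

Fisher z: atanh(0.68) = 0.829114, atanh(0.78) = 1.045371
z = (z_r − z_0)·√(n−3) = (0.829114 − 1.045371)·√388 = -0.216257 · 19.697716 = -4.260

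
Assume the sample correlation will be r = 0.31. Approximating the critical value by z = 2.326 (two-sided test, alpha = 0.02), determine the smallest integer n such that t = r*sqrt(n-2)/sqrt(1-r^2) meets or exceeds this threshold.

53

Need r·√(n−2)/√(1−r²) ≥ 2.326
√(n−2) ≥ 2.326·√(1−0.0961) / 0.31 = 2.326·0.950737 / 0.31 = 7.1336
n−2 ≥ 50.8882  ⇒  n ≥ 52.8882
Smallest integer n = 53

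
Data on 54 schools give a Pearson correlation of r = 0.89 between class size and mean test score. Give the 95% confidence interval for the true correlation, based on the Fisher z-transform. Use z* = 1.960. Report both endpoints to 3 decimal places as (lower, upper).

(0.817, 0.935)

Fisher z: z_r = atanh(r) = ½·ln((1+0.89)/(1−0.89)) = 1.421926
SE(z) = 1/√(n−3) = 1/√51 = 0.140028
95% ⇒ z* = 1.960; margin = 1.960·0.140028 = 0.274455
CI on z-scale: (1.147471, 1.696381)
Back-transform: tanh(1.147471) = 0.816915, tanh(1.696381) = 0.934955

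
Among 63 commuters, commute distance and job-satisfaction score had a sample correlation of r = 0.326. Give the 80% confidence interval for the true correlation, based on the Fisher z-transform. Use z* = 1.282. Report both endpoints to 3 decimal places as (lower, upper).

(0.171, 0.465)

Fisher z: z_r = atanh(r) = ½·ln((1+0.326)/(1−0.326)) = 0.338346
SE(z) = 1/√(n−3) = 1/√60 = 0.129099
80% ⇒ z* = 1.282; margin = 1.282·0.129099 = 0.165505
CI on z-scale: (0.172841, 0.503851)
Back-transform: tanh(0.172841) = 0.171140, tanh(0.503851) = 0.465140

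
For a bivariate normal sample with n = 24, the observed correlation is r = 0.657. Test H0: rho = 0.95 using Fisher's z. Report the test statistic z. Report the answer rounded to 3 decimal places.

-4.785

Fisher z: atanh(0.657) = 0.787517, atanh(0.95) = 1.831781
z = (z_r − z_0)·√(n−3) = (0.787517 − 1.831781)·√21 = -1.044264 · 4.582576 = -4.785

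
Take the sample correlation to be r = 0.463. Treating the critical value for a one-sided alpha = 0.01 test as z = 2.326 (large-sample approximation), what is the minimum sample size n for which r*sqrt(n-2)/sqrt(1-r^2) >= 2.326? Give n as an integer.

Need r·√(n−2)/√(1−r²) ≥ 2.326
√(n−2) ≥ 2.326·√(1−0.214369) / 0.463 = 2.326·0.886358 / 0.463 = 4.4528
n−2 ≥ 19.8274  ⇒  n ≥ 21.8274
Smallest integer n = 22

22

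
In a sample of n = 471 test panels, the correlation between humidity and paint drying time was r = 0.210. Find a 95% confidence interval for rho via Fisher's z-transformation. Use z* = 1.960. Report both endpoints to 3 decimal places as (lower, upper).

(0.122, 0.295)

Fisher z: z_r = atanh(r) = ½·ln((1+0.210)/(1−0.210)) = 0.213171
SE(z) = 1/√(n−3) = 1/√468 = 0.046225
95% ⇒ z* = 1.960; margin = 1.960·0.046225 = 0.090601
CI on z-scale: (0.122570, 0.303772)
Back-transform: tanh(0.122570) = 0.121960, tanh(0.303772) = 0.294761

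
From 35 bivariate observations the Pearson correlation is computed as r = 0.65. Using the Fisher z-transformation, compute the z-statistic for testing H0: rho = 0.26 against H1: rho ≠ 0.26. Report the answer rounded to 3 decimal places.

Fisher z: atanh(0.65) = 0.775299, atanh(0.26) = 0.266108
z = (z_r − z_0)·√(n−3) = (0.775299 − 0.266108)·√32 = 0.509191 · 5.656854 = 2.880

2.880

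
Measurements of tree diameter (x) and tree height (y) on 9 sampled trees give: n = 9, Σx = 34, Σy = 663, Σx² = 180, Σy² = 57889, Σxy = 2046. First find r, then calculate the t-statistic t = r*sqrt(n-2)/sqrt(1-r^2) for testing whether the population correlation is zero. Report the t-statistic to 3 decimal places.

-2.398

Numerator: nΣxy − (Σx)(Σy) = 9·2046 − (34)(663) = -4128
Denominator: √[(nΣx²−(Σx)²)(nΣy²−(Σy)²)]
  nΣx²−(Σx)² = 9·180 − 1156 = 464;  nΣy²−(Σy)² = 9·57889 − 439569 = 81432
  √(464·81432) = √37784448 = 6146.9056
r = -4128 / 6146.9056 = -0.6716
t = r·√(n−2)/√(1−r²) = -0.6716·√7 / √(1−0.451047) = -1.776887 / 0.740914 = -2.398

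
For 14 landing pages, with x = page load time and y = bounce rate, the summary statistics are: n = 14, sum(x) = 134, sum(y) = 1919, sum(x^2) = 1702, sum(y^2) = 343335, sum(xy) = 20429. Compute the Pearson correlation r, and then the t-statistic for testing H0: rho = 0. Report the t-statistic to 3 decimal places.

S_xy = nΣxy − ΣxΣy = 14·20429 − 134·1919 = 286006 − 257146 = 28860
S_xx = nΣx² − (Σx)² = 14·1702 − 134² = 23828 − 17956 = 5872
S_yy = nΣy² − (Σy)² = 14·343335 − 1919² = 4806690 − 3682561 = 1124129
r = S_xy / √(S_xx·S_yy) = 28860 / √(5872·1124129) = 28860 / √6600885488 = 28860 / 81245.8337 = 0.3552
t = r·√(n−2)/√(1−r²) = 0.3552·√12 / √(1−0.126167) = 1.230449 / 0.934790 = 1.316

1.316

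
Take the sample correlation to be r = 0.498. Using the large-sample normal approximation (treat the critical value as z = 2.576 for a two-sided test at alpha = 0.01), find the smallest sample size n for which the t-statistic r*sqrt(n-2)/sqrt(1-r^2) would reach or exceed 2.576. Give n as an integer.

23

r√(n−2)/√(1−r²) ≥ 2.576  ⇔  n−2 ≥ (2.576)²·(1−r²)/r²
(1−r²)/r² = (1−0.248004)/0.248004 = 3.0322
n ≥ 2 + 6.635776·3.0322 = 2 + 20.1210 = 22.1210
⌈22.1210⌉ = 23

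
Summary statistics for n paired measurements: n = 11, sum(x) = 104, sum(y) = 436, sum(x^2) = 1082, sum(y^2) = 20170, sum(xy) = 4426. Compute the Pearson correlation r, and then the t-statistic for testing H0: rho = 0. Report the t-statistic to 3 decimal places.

S_xy = nΣxy − ΣxΣy = 11·4426 − 104·436 = 48686 − 45344 = 3342
S_xx = nΣx² − (Σx)² = 11·1082 − 104² = 11902 − 10816 = 1086
S_yy = nΣy² − (Σy)² = 11·20170 − 436² = 221870 − 190096 = 31774
r = S_xy / √(S_xx·S_yy) = 3342 / √(1086·31774) = 3342 / √34506564 = 3342 / 5874.2288 = 0.5689
t = r·√(n−2)/√(1−r²) = 0.5689·√9 / √(1−0.323647) = 1.706700 / 0.822407 = 2.075

2.075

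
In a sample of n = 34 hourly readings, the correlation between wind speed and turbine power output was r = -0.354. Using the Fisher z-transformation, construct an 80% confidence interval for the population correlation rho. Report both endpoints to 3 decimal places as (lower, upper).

(-0.537, -0.139)

z_r = atanh(-0.354) = -0.370009;  SE = 1/√(n−3) = 1/√31 = 0.179605
z-limits: -0.370009 ± 1.282·0.179605 = -0.370009 ± 0.230254 = [-0.600263, -0.139755]
ρ-limits: (tanh -0.600263, tanh -0.139755) = (-0.537, -0.139)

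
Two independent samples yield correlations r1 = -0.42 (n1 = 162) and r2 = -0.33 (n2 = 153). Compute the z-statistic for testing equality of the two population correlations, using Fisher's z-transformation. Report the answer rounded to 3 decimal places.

z1 = atanh(-0.42) = -0.447692,  z2 = atanh(-0.33) = -0.342828
SE = √(1/(n1−3) + 1/(n2−3)) = √(1/159 + 1/150) = √(0.0062893 + 0.0066667) = √0.0129560 = 0.113824
z = (z1 − z2)/SE = (-0.447692 − (-0.342828)) / 0.113824 = -0.104864 / 0.113824 = -0.921

-0.921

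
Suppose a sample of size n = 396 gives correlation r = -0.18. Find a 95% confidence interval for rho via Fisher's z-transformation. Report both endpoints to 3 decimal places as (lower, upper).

Fisher z: z_r = atanh(r) = ½·ln((1+(-0.18))/(1−(-0.18))) = -0.181983
SE(z) = 1/√(n−3) = 1/√393 = 0.050443
95% ⇒ z* = 1.960; margin = 1.960·0.050443 = 0.098868
CI on z-scale: (-0.280851, -0.083115)
Back-transform: tanh(-0.280851) = -0.273693, tanh(-0.083115) = -0.082924

(-0.274, -0.083)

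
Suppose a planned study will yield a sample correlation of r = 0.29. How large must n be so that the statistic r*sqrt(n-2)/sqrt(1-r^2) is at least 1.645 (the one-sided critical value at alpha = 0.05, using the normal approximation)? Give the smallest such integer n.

Need r·√(n−2)/√(1−r²) ≥ 1.645
√(n−2) ≥ 1.645·√(1−0.0841) / 0.29 = 1.645·0.957027 / 0.29 = 5.4287
n−2 ≥ 29.4708  ⇒  n ≥ 31.4708
Smallest integer n = 32

32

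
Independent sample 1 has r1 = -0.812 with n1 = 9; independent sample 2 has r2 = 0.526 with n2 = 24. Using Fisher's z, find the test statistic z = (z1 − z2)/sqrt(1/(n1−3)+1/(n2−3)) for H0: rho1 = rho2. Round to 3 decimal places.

-3.710

Fisher z-transforms: z1 = atanh(-0.812) = -1.132872, z2 = atanh(0.526) = 0.584599; difference d = -1.717471
Var(d) = 1/6 + 1/21 = 0.1666667 + 0.0476190 = 0.2142857
z = d/√Var(d) = -1.717471 / √0.2142857 = -1.717471 / 0.462910 = -3.710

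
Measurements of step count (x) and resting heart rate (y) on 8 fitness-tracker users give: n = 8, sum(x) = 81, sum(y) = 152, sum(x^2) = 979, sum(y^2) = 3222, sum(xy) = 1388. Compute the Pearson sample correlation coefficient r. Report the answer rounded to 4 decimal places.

-0.6555

S_xy = nΣxy − ΣxΣy = 8·1388 − 81·152 = 11104 − 12312 = -1208
S_xx = nΣx² − (Σx)² = 8·979 − 81² = 7832 − 6561 = 1271
S_yy = nΣy² − (Σy)² = 8·3222 − 152² = 25776 − 23104 = 2672
r = S_xy / √(S_xx·S_yy) = -1208 / √(1271·2672) = -1208 / √3396112 = -1208 / 1842.8543 = -0.6555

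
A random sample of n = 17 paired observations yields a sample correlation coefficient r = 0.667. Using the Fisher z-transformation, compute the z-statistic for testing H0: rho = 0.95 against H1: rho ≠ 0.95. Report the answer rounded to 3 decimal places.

-3.841

z_r = atanh(0.667) = 0.805319,  z_0 = atanh(0.95) = 1.831781
SE = 1/√(n−3) = 1/√14 = 0.267261
z = (z_r − z_0)/SE = (0.805319 − 1.831781) / 0.267261 = -1.026462 / 0.267261 = -3.841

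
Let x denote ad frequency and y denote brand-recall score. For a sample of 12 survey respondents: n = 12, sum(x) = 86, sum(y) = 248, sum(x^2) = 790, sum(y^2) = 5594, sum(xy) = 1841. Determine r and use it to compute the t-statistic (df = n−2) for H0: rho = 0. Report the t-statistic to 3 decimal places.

S_xy = nΣxy − ΣxΣy = 12·1841 − 86·248 = 22092 − 21328 = 764
S_xx = nΣx² − (Σx)² = 12·790 − 86² = 9480 − 7396 = 2084
S_yy = nΣy² − (Σy)² = 12·5594 − 248² = 67128 − 61504 = 5624
r = S_xy / √(S_xx·S_yy) = 764 / √(2084·5624) = 764 / √11720416 = 764 / 3423.5093 = 0.2232
t = r·√(n−2)/√(1−r²) = 0.2232·√10 / √(1−0.049818) = 0.705820 / 0.974773 = 0.724

0.724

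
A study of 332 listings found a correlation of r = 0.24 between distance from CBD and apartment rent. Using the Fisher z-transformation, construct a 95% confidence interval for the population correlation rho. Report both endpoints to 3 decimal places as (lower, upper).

Fisher z: z_r = atanh(r) = ½·ln((1+0.24)/(1−0.24)) = 0.244774
SE(z) = 1/√(n−3) = 1/√329 = 0.055132
95% ⇒ z* = 1.960; margin = 1.960·0.055132 = 0.108059
CI on z-scale: (0.136715, 0.352833)
Back-transform: tanh(0.136715) = 0.135870, tanh(0.352833) = 0.338886

(0.136, 0.339)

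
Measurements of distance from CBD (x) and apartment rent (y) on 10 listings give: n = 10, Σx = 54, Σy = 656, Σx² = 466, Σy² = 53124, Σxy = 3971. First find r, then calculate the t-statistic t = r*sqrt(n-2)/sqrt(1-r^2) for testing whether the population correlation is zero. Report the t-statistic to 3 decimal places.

0.966

S_xy = nΣxy − ΣxΣy = 10·3971 − 54·656 = 39710 − 35424 = 4286
S_xx = nΣx² − (Σx)² = 10·466 − 54² = 4660 − 2916 = 1744
S_yy = nΣy² − (Σy)² = 10·53124 − 656² = 531240 − 430336 = 100904
r = S_xy / √(S_xx·S_yy) = 4286 / √(1744·100904) = 4286 / √175976576 = 4286 / 13265.6163 = 0.3231
t = r·√(n−2)/√(1−r²) = 0.3231·√8 / √(1−0.104394) = 0.913865 / 0.946365 = 0.966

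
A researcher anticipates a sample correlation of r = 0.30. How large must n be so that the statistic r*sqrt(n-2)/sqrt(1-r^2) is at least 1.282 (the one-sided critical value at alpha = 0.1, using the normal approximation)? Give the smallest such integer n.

19

Need r·√(n−2)/√(1−r²) ≥ 1.282
√(n−2) ≥ 1.282·√(1−0.0900) / 0.30 = 1.282·0.953939 / 0.30 = 4.0765
n−2 ≥ 16.6179  ⇒  n ≥ 18.6179
Smallest integer n = 19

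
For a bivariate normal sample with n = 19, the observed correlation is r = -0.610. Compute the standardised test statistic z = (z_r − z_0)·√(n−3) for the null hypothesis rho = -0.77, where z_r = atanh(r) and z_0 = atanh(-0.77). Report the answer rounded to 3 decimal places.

1.246

z_r = atanh(-0.610) = -0.708921,  z_0 = atanh(-0.77) = -1.020328
SE = 1/√(n−3) = 1/√16 = 0.250000
z = (z_r − z_0)/SE = (-0.708921 − (-1.020328)) / 0.250000 = 0.311407 / 0.250000 = 1.246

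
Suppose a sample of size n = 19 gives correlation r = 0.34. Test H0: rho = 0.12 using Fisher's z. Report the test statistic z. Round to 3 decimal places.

z_r = atanh(0.34) = 0.354093,  z_0 = atanh(0.12) = 0.120581
SE = 1/√(n−3) = 1/√16 = 0.250000
z = (z_r − z_0)/SE = (0.354093 − 0.120581) / 0.250000 = 0.233512 / 0.250000 = 0.934

0.934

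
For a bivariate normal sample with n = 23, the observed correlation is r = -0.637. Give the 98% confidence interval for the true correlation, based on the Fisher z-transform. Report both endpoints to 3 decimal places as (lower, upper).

Fisher z: z_r = atanh(r) = ½·ln((1+(-0.637))/(1−(-0.637))) = -0.753109
SE(z) = 1/√(n−3) = 1/√20 = 0.223607
98% ⇒ z* = 2.326; margin = 2.326·0.223607 = 0.520110
CI on z-scale: (-1.273219, -0.232999)
Back-transform: tanh(-1.273219) = -0.854668, tanh(-0.232999) = -0.228872

(-0.855, -0.229)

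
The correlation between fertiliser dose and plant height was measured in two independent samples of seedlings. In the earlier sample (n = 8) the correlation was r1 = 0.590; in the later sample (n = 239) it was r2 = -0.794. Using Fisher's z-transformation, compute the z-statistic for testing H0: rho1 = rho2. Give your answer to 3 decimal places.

Fisher z-transforms: z1 = atanh(0.590) = 0.677666, z2 = atanh(-0.794) = -1.082163; difference d = 1.759829
Var(d) = 1/5 + 1/236 = 0.2000000 + 0.0042373 = 0.2042373
z = d/√Var(d) = 1.759829 / √0.2042373 = 1.759829 / 0.451926 = 3.894

3.894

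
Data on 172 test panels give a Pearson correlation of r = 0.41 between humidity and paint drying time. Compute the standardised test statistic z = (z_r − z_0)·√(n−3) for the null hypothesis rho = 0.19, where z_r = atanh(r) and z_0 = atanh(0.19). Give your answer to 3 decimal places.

z_r = atanh(0.41) = 0.435611,  z_0 = atanh(0.19) = 0.192337
SE = 1/√(n−3) = 1/√169 = 0.076923
z = (z_r − z_0)/SE = (0.435611 − 0.192337) / 0.076923 = 0.243274 / 0.076923 = 3.163

3.163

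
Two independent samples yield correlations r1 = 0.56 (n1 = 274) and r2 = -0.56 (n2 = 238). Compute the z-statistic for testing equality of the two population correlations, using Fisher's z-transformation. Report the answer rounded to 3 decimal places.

14.199

Fisher z-transforms: z1 = atanh(0.56) = 0.632833, z2 = atanh(-0.56) = -0.632833; difference d = 1.265666
Var(d) = 1/271 + 1/235 = 0.0036900 + 0.0042553 = 0.0079453
z = d/√Var(d) = 1.265666 / √0.0079453 = 1.265666 / 0.089136 = 14.199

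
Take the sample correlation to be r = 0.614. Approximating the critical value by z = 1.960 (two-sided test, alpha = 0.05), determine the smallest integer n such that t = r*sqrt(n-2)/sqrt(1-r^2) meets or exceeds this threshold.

Need r·√(n−2)/√(1−r²) ≥ 1.960
√(n−2) ≥ 1.960·√(1−0.376996) / 0.614 = 1.960·0.789306 / 0.614 = 2.5196
n−2 ≥ 6.3484  ⇒  n ≥ 8.3484
Smallest integer n = 9

9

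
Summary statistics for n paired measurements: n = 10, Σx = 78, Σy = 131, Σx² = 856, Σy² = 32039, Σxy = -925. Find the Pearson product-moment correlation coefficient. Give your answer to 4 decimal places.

S_xy = nΣxy − ΣxΣy = 10·(-925) − 78·131 = -9250 − 10218 = -19468
S_xx = nΣx² − (Σx)² = 10·856 − 78² = 8560 − 6084 = 2476
S_yy = nΣy² − (Σy)² = 10·32039 − 131² = 320390 − 17161 = 303229
r = S_xy / √(S_xx·S_yy) = -19468 / √(2476·303229) = -19468 / √750795004 = -19468 / 27400.6388 = -0.7105

-0.7105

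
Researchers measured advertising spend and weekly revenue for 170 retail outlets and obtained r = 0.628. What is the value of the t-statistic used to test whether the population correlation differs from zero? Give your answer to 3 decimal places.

10.460

1 − r² = 1 − 0.394384 = 0.605616;  √(1−r²) = 0.778213
√(n−2) = √168 = 12.961481
t = r·√(n−2)/√(1−r²) = 0.628 · 12.961481 / 0.778213 = 10.460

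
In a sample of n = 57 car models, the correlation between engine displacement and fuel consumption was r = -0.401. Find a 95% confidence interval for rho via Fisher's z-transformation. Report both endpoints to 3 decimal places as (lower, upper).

Fisher z: z_r = atanh(r) = ½·ln((1+(-0.401))/(1−(-0.401))) = -0.424840
SE(z) = 1/√(n−3) = 1/√54 = 0.136083
95% ⇒ z* = 1.960; margin = 1.960·0.136083 = 0.266723
CI on z-scale: (-0.691563, -0.158117)
Back-transform: tanh(-0.691563) = -0.598985, tanh(-0.158117) = -0.156812

(-0.599, -0.157)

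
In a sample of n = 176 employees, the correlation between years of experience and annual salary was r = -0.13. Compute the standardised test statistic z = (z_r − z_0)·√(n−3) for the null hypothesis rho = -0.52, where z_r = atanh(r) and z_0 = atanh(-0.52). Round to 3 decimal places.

5.861

z_r = atanh(-0.13) = -0.130740,  z_0 = atanh(-0.52) = -0.576340
SE = 1/√(n−3) = 1/√173 = 0.076029
z = (z_r − z_0)/SE = (-0.130740 − (-0.576340)) / 0.076029 = 0.445600 / 0.076029 = 5.861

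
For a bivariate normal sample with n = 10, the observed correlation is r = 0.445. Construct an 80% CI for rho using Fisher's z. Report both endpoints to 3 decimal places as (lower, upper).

(-0.006, 0.746)

Fisher z: z_r = atanh(r) = ½·ln((1+0.445)/(1−0.445)) = 0.478448
SE(z) = 1/√(n−3) = 1/√7 = 0.377964
80% ⇒ z* = 1.282; margin = 1.282·0.377964 = 0.484550
CI on z-scale: (-0.006102, 0.962998)
Back-transform: tanh(-0.006102) = -0.006102, tanh(0.962998) = 0.745611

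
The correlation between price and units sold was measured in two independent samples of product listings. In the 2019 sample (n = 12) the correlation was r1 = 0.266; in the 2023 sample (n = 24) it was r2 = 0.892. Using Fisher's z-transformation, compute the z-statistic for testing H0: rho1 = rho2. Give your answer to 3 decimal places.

-2.909

z1 = atanh(0.266) = 0.272554,  z2 = atanh(0.892) = 1.431629
SE = √(1/(n1−3) + 1/(n2−3)) = √(1/9 + 1/21) = √(0.1111111 + 0.0476190) = √0.1587301 = 0.398409
z = (z1 − z2)/SE = (0.272554 − 1.431629) / 0.398409 = -1.159075 / 0.398409 = -2.909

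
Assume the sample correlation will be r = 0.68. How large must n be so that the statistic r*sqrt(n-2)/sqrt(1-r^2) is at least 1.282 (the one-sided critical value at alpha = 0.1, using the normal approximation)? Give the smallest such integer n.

4

r√(n−2)/√(1−r²) ≥ 1.282  ⇔  n−2 ≥ (1.282)²·(1−r²)/r²
(1−r²)/r² = (1−0.4624)/0.4624 = 1.1626
n ≥ 2 + 1.643524·1.1626 = 2 + 1.9108 = 3.9108
⌈3.9108⌉ = 4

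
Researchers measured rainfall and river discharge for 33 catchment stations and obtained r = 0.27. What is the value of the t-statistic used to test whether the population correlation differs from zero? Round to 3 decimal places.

t = r·√(n−2) / √(1−r²) with r = 0.27, n = 33
  = 0.27·√31 / √(1 − 0.0729)
  = 0.27·5.567764 / 0.962860
  = 1.503296 / 0.962860 = 1.561

1.561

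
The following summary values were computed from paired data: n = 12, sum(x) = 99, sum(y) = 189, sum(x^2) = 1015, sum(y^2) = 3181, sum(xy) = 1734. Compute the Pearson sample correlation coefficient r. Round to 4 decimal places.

S_xy = nΣxy − ΣxΣy = 12·1734 − 99·189 = 20808 − 18711 = 2097
S_xx = nΣx² − (Σx)² = 12·1015 − 99² = 12180 − 9801 = 2379
S_yy = nΣy² − (Σy)² = 12·3181 − 189² = 38172 − 35721 = 2451
r = S_xy / √(S_xx·S_yy) = 2097 / √(2379·2451) = 2097 / √5830929 = 2097 / 2414.7317 = 0.8684

0.8684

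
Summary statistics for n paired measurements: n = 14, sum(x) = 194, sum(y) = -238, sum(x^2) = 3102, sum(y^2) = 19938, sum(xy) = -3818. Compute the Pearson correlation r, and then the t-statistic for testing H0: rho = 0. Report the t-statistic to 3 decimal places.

-0.717

S_xy = nΣxy − ΣxΣy = 14·(-3818) − 194·(-238) = -53452 − (-46172) = -7280
S_xx = nΣx² − (Σx)² = 14·3102 − 194² = 43428 − 37636 = 5792
S_yy = nΣy² − (Σy)² = 14·19938 − (-238)² = 279132 − 56644 = 222488
r = S_xy / √(S_xx·S_yy) = -7280 / √(5792·222488) = -7280 / √1288650496 = -7280 / 35897.7784 = -0.2028
t = r·√(n−2)/√(1−r²) = -0.2028·√12 / √(1−0.041128) = -0.702520 / 0.979220 = -0.717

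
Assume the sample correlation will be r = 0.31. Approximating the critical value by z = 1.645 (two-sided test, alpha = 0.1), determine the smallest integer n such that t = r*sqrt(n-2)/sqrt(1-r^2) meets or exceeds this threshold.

28

r√(n−2)/√(1−r²) ≥ 1.645  ⇔  n−2 ≥ (1.645)²·(1−r²)/r²
(1−r²)/r² = (1−0.0961)/0.0961 = 9.4058
n ≥ 2 + 2.706025·9.4058 = 2 + 25.4523 = 27.4523
⌈27.4523⌉ = 28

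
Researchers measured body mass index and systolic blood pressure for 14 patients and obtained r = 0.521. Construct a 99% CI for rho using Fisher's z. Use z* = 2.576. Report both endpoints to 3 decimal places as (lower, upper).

Fisher z: z_r = atanh(r) = ½·ln((1+0.521)/(1−0.521)) = 0.577711
SE(z) = 1/√(n−3) = 1/√11 = 0.301511
99% ⇒ z* = 2.576; margin = 2.576·0.301511 = 0.776692
CI on z-scale: (-0.198981, 1.354403)
Back-transform: tanh(-0.198981) = -0.196396, tanh(1.354403) = 0.875089

(-0.196, 0.875)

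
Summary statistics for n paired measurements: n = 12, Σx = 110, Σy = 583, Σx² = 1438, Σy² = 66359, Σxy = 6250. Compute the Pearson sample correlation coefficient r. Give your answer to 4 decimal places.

Numerator: nΣxy − (Σx)(Σy) = 12·6250 − (110)(583) = 10870
Denominator: √[(nΣx²−(Σx)²)(nΣy²−(Σy)²)]
  nΣx²−(Σx)² = 12·1438 − 12100 = 5156;  nΣy²−(Σy)² = 12·66359 − 339889 = 456419
  √(5156·456419) = √2353296364 = 48510.7861
r = 10870 / 48510.7861 = 0.2241

0.2241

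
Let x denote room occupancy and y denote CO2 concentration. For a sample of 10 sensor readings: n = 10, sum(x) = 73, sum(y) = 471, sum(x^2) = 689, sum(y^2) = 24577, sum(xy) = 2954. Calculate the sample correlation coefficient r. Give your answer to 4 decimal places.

Numerator: nΣxy − (Σx)(Σy) = 10·2954 − (73)(471) = -4843
Denominator: √[(nΣx²−(Σx)²)(nΣy²−(Σy)²)]
  nΣx²−(Σx)² = 10·689 − 5329 = 1561;  nΣy²−(Σy)² = 10·24577 − 221841 = 23929
  √(1561·23929) = √37353169 = 6111.7239
r = -4843 / 6111.7239 = -0.7924

-0.7924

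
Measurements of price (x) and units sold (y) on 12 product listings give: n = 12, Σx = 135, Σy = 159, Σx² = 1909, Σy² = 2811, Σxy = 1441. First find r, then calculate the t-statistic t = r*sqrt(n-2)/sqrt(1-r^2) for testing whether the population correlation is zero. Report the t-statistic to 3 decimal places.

Numerator: nΣxy − (Σx)(Σy) = 12·1441 − (135)(159) = -4173
Denominator: √[(nΣx²−(Σx)²)(nΣy²−(Σy)²)]
  nΣx²−(Σx)² = 12·1909 − 18225 = 4683;  nΣy²−(Σy)² = 12·2811 − 25281 = 8451
  √(4683·8451) = √39576033 = 6290.9485
r = -4173 / 6290.9485 = -0.6633
t = r·√(n−2)/√(1−r²) = -0.6633·√10 / √(1−0.439967) = -2.097539 / 0.748354 = -2.803

-2.803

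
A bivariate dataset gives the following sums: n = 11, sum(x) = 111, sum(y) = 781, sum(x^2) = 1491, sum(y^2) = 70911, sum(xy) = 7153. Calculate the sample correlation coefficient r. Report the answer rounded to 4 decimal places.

-0.3040

Numerator: nΣxy − (Σx)(Σy) = 11·7153 − (111)(781) = -8008
Denominator: √[(nΣx²−(Σx)²)(nΣy²−(Σy)²)]
  nΣx²−(Σx)² = 11·1491 − 12321 = 4080;  nΣy²−(Σy)² = 11·70911 − 609961 = 170060
  √(4080·170060) = √693844800 = 26340.9339
r = -8008 / 26340.9339 = -0.3040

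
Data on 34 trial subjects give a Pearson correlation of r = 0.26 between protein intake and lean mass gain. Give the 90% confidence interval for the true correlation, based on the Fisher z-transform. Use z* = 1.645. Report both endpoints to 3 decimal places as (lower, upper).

(-0.029, 0.509)

z_r = atanh(0.26) = 0.266108;  SE = 1/√(n−3) = 1/√31 = 0.179605
z-limits: 0.266108 ± 1.645·0.179605 = 0.266108 ± 0.295450 = [-0.029342, 0.561558]
ρ-limits: (tanh -0.029342, tanh 0.561558) = (-0.029, 0.509)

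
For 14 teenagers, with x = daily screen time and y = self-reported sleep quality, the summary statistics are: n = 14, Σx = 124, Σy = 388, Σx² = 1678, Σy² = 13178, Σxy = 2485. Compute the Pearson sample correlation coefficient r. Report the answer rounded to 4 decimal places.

Numerator: nΣxy − (Σx)(Σy) = 14·2485 − (124)(388) = -13322
Denominator: √[(nΣx²−(Σx)²)(nΣy²−(Σy)²)]
  nΣx²−(Σx)² = 14·1678 − 15376 = 8116;  nΣy²−(Σy)² = 14·13178 − 150544 = 33948
  √(8116·33948) = √275521968 = 16598.8544
r = -13322 / 16598.8544 = -0.8026

-0.8026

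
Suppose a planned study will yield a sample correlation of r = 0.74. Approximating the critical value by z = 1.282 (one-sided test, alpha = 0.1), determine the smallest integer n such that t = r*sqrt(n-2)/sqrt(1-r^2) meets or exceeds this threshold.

r√(n−2)/√(1−r²) ≥ 1.282  ⇔  n−2 ≥ (1.282)²·(1−r²)/r²
(1−r²)/r² = (1−0.5476)/0.5476 = 0.8262
n ≥ 2 + 1.643524·0.8262 = 2 + 1.3579 = 3.3579
⌈3.3579⌉ = 4

4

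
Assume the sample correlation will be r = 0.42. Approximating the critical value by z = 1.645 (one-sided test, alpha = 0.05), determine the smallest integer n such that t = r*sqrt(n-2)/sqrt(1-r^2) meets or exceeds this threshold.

15

Need r·√(n−2)/√(1−r²) ≥ 1.645
√(n−2) ≥ 1.645·√(1−0.1764) / 0.42 = 1.645·0.907524 / 0.42 = 3.5545
n−2 ≥ 12.6345  ⇒  n ≥ 14.6345
Smallest integer n = 15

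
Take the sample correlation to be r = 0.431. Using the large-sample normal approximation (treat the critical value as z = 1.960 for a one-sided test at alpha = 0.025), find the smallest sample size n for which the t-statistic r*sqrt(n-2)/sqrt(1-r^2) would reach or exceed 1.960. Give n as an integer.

19

Need r·√(n−2)/√(1−r²) ≥ 1.960
√(n−2) ≥ 1.960·√(1−0.185761) / 0.431 = 1.960·0.902352 / 0.431 = 4.1035
n−2 ≥ 16.8387  ⇒  n ≥ 18.8387
Smallest integer n = 19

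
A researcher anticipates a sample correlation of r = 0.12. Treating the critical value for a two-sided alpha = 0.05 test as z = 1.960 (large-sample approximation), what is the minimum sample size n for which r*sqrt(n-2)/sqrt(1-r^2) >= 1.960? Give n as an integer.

Need r·√(n−2)/√(1−r²) ≥ 1.960
√(n−2) ≥ 1.960·√(1−0.0144) / 0.12 = 1.960·0.992774 / 0.12 = 16.2153
n−2 ≥ 262.9360  ⇒  n ≥ 264.9360
Smallest integer n = 265

265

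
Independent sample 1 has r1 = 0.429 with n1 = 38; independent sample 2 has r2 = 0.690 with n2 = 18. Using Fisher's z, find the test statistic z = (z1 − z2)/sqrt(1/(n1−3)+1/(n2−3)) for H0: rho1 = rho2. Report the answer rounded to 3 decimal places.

Fisher z-transforms: z1 = atanh(0.429) = 0.458670, z2 = atanh(0.690) = 0.847956; difference d = -0.389286
Var(d) = 1/35 + 1/15 = 0.0285714 + 0.0666667 = 0.0952381
z = d/√Var(d) = -0.389286 / √0.0952381 = -0.389286 / 0.308607 = -1.261

-1.261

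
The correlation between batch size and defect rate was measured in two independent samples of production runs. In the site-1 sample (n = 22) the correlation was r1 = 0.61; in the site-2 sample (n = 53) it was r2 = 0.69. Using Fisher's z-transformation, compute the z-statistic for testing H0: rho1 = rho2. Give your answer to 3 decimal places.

-0.516

Fisher z-transforms: z1 = atanh(0.61) = 0.708921, z2 = atanh(0.69) = 0.847956; difference d = -0.139035
Var(d) = 1/19 + 1/50 = 0.0526316 + 0.0200000 = 0.0726316
z = d/√Var(d) = -0.139035 / √0.0726316 = -0.139035 / 0.269503 = -0.516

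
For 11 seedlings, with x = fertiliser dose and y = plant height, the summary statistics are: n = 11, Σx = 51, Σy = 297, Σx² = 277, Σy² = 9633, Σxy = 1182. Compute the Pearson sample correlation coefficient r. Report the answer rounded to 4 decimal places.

-0.7623

S_xy = nΣxy − ΣxΣy = 11·1182 − 51·297 = 13002 − 15147 = -2145
S_xx = nΣx² − (Σx)² = 11·277 − 51² = 3047 − 2601 = 446
S_yy = nΣy² − (Σy)² = 11·9633 − 297² = 105963 − 88209 = 17754
r = S_xy / √(S_xx·S_yy) = -2145 / √(446·17754) = -2145 / √7918284 = -2145 / 2813.9446 = -0.7623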